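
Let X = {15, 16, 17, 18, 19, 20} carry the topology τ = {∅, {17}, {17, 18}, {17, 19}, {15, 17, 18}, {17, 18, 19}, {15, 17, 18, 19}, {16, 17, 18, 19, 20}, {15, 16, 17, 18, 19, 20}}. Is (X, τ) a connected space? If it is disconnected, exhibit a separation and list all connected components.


(X, τ) is connected.

Find clopen sets (U ∈ τ with X ∖ U ∈ τ):
  U = ∅, X ∖ U = {15, 16, 17, 18, 19, 20} — both open, so U is clopen.
  U = {15, 16, 17, 18, 19, 20}, X ∖ U = ∅ — both open, so U is clopen.
Only trivial clopens (∅ and X) exist, so (X, τ) is connected.
Compute connected components by grouping points that agree on all clopens:
  component: {15, 16, 17, 18, 19, 20}


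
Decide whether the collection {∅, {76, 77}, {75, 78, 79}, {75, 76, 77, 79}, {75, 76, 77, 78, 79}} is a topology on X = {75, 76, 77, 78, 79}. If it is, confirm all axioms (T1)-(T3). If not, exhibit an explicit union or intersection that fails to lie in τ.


τ is NOT a topology on X.

Axiom (T1): ∅ ∈ τ? Yes; X ∈ τ? Yes.
Axiom (T2/T3): check pairwise unions and intersections of members of τ.
Counterexample for (T3): {75, 78, 79} ∩ {75, 76, 77, 79} = {75, 79} ∉ τ. Therefore τ is NOT a topology.


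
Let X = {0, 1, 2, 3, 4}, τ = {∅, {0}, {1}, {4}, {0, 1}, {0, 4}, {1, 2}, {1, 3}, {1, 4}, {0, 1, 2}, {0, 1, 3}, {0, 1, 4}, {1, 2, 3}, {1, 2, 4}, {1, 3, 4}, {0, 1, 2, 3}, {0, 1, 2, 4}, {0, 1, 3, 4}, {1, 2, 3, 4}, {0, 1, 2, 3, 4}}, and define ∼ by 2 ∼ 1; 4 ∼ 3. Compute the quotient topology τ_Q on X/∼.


X/∼ = {[0], [1=2], [3=4]}; |τ_Q| = 6.

Equivalence classes: [0], [1=2], [3=4].
Quotient map π: X → X/∼ sends 0 ↦ [0], 1 ↦ [1=2], 2 ↦ [1=2], 3 ↦ [3=4], 4 ↦ [3=4].
For each subset V ⊆ X/∼, compute π^{-1}(V) ⊆ X and check whether π^{-1}(V) ∈ τ. V is open in τ_Q iff π^{-1}(V) ∈ τ.
  V = {}: π^{-1}(V) = ∅ ∈ τ ✓.
  V = {[0]}: π^{-1}(V) = {0} ∈ τ ✓.
  V = {[1=2]}: π^{-1}(V) = {1, 2} ∈ τ ✓.
  V = {[0], [1=2]}: π^{-1}(V) = {0, 1, 2} ∈ τ ✓.
  V = {[3=4]}: π^{-1}(V) = {3, 4} ∉ τ ✗.
  V = {[0], [3=4]}: π^{-1}(V) = {0, 3, 4} ∉ τ ✗.
  V = {[1=2], [3=4]}: π^{-1}(V) = {1, 2, 3, 4} ∈ τ ✓.
  V = {[0], [1=2], [3=4]}: π^{-1}(V) = {0, 1, 2, 3, 4} ∈ τ ✓.
Open sets in the quotient: τ_Q = {{}, {[0]}, {[1=2]}, {[0], [1=2]}, {[1=2], [3=4]}, {[0], [1=2], [3=4]}} (6 elements).


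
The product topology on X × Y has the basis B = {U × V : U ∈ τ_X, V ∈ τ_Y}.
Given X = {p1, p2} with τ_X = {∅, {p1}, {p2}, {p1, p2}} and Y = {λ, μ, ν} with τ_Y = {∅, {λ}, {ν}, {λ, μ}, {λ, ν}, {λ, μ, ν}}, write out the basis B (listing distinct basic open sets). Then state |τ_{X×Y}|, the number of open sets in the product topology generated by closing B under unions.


Basis B = {∅ × ∅, {p1} × {λ}, {p1} × {ν}, {p2} × {λ}, {p2} × {ν}, {p1} × {λ, μ}, {p1} × {λ, ν}, {p1, p2} × {λ}, {p1, p2} × {ν}, {p2} × {λ, μ}, {p2} × {λ, ν}, {p1} × {λ, μ, ν}, {p2} × {λ, μ, ν}, {p1, p2} × {λ, μ}, {p1, p2} × {λ, ν}, {p1, p2} × {λ, μ, ν}}; |τ_{X×Y}| = 36.

Enumerate products U × V with U ∈ τ_X, V ∈ τ_Y (deduplicated):
  ∅ × ∅ = {} (∅)
  {p1} × {λ} = {(p1,λ)}
  {p1} × {ν} = {(p1,ν)}
  {p2} × {λ} = {(p2,λ)}
  {p2} × {ν} = {(p2,ν)}
  {p1} × {λ, μ} = {(p1,λ), (p1,μ)}
  {p1} × {λ, ν} = {(p1,λ), (p1,ν)}
  {p1, p2} × {λ} = {(p1,λ), (p2,λ)}
  {p1, p2} × {ν} = {(p1,ν), (p2,ν)}
  {p2} × {λ, μ} = {(p2,λ), (p2,μ)}
  {p2} × {λ, ν} = {(p2,λ), (p2,ν)}
  {p1} × {λ, μ, ν} = {(p1,λ), (p1,μ), (p1,ν)}
  {p2} × {λ, μ, ν} = {(p2,λ), (p2,μ), (p2,ν)}
  {p1, p2} × {λ, μ} = {(p1,λ), (p1,μ), (p2,λ), (p2,μ)}
  {p1, p2} × {λ, ν} = {(p1,λ), (p1,ν), (p2,λ), (p2,ν)}
  {p1, p2} × {λ, μ, ν} = {(p1,λ), (p1,μ), (p1,ν), (p2,λ), (p2,μ), (p2,ν)}
These 16 distinct sets form the basis B.
Close under arbitrary unions to get τ_{X×Y}; counting gives |τ_{X×Y}| = 36.


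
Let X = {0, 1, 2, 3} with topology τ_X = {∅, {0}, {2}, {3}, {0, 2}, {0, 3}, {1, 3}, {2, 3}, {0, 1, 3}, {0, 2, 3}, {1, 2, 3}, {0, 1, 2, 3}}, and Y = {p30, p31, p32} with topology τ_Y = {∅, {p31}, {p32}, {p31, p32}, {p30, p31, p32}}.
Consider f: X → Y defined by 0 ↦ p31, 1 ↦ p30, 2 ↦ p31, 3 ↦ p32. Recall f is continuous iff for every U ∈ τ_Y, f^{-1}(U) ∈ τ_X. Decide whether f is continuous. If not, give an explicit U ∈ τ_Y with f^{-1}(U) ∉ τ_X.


f IS continuous.

Compute f^{-1}(U) for each U ∈ τ_Y:
  U = ∅: f^{-1}(U) = ∅ ∈ τ_X ✓.
  U = {p31}: f^{-1}(U) = {0, 2} ∈ τ_X ✓.
  U = {p32}: f^{-1}(U) = {3} ∈ τ_X ✓.
  U = {p31, p32}: f^{-1}(U) = {0, 2, 3} ∈ τ_X ✓.
  U = {p30, p31, p32}: f^{-1}(U) = {0, 1, 2, 3} ∈ τ_X ✓.
Every preimage lies in τ_X, so f IS continuous.


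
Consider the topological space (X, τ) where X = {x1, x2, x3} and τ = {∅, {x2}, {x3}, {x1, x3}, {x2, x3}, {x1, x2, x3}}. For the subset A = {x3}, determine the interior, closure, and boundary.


int(A) = {x3}, cl(A) = {x1, x3}, ∂A = {x1}.

Closed sets in (X, τ) are complements of opens:
  closed(X, τ) = {∅, {x1}, {x2}, {x1, x2}, {x1, x3}, {x1, x2, x3}}.
int(A) = ⋃ {U ∈ τ : U ⊆ A}. Opens contained in A: ∅, {x3}.
Taking the union of these: int(A) = {x3}.
cl(A) = ⋂ {C closed : A ⊆ C}. Closed sets containing A: {x1, x3}, {x1, x2, x3}.
Intersecting these: cl(A) = {x1, x3}.
∂A = cl(A) ∖ int(A) = {x1, x3} ∖ {x3} = {x1}.


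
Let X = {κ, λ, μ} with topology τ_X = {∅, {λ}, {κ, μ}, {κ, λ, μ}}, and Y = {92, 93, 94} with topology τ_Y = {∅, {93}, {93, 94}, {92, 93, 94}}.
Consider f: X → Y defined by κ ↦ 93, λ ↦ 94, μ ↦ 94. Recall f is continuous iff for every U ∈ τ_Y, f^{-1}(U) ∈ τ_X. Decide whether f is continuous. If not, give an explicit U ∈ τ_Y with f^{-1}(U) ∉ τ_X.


f is NOT continuous.

Compute f^{-1}(U) for each U ∈ τ_Y:
  U = ∅: f^{-1}(U) = ∅ ∈ τ_X ✓.
  U = {93}: f^{-1}(U) = {κ} ∉ τ_X ✗.
  U = {93, 94}: f^{-1}(U) = {κ, λ, μ} ∈ τ_X ✓.
  U = {92, 93, 94}: f^{-1}(U) = {κ, λ, μ} ∈ τ_X ✓.
Found U = {93} with f^{-1}(U) = {κ} not in τ_X. Therefore f is NOT continuous.


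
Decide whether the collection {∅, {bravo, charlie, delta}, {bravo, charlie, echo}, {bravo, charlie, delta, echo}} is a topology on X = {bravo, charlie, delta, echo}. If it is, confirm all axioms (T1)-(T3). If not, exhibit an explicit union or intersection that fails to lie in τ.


τ is NOT a topology on X.

Axiom (T1): ∅ ∈ τ? Yes; X ∈ τ? Yes.
Axiom (T2/T3): check pairwise unions and intersections of members of τ.
Counterexample for (T3): {bravo, charlie, delta} ∩ {bravo, charlie, echo} = {bravo, charlie} ∉ τ. Therefore τ is NOT a topology.


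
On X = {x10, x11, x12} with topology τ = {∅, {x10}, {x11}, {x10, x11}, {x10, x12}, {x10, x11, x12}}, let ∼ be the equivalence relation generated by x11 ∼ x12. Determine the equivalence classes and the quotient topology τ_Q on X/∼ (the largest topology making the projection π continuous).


X/∼ = {[x10], [x11=x12]}; |τ_Q| = 3.

Equivalence classes: [x10], [x11=x12].
Quotient map π: X → X/∼ sends x10 ↦ [x10], x11 ↦ [x11=x12], x12 ↦ [x11=x12].
For each subset V ⊆ X/∼, compute π^{-1}(V) ⊆ X and check whether π^{-1}(V) ∈ τ. V is open in τ_Q iff π^{-1}(V) ∈ τ.
  V = {}: π^{-1}(V) = ∅ ∈ τ ✓.
  V = {[x10]}: π^{-1}(V) = {x10} ∈ τ ✓.
  V = {[x11=x12]}: π^{-1}(V) = {x11, x12} ∉ τ ✗.
  V = {[x10], [x11=x12]}: π^{-1}(V) = {x10, x11, x12} ∈ τ ✓.
Open sets in the quotient: τ_Q = {{}, {[x10]}, {[x10], [x11=x12]}} (3 elements).


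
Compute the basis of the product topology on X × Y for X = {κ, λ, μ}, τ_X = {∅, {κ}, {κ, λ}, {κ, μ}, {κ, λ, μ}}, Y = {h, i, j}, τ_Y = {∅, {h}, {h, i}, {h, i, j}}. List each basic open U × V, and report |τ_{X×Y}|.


Basis B = {∅ × ∅, {κ} × {h}, {κ} × {h, i}, {κ, λ} × {h}, {κ, μ} × {h}, {κ} × {h, i, j}, {κ, λ, μ} × {h}, {κ, λ} × {h, i}, {κ, μ} × {h, i}, {κ, λ} × {h, i, j}, {κ, μ} × {h, i, j}, {κ, λ, μ} × {h, i}, {κ, λ, μ} × {h, i, j}}; |τ_{X×Y}| = 30.

Enumerate products U × V with U ∈ τ_X, V ∈ τ_Y (deduplicated):
  ∅ × ∅ = {} (∅)
  {κ} × {h} = {(κ,h)}
  {κ} × {h, i} = {(κ,h), (κ,i)}
  {κ, λ} × {h} = {(κ,h), (λ,h)}
  {κ, μ} × {h} = {(κ,h), (μ,h)}
  {κ} × {h, i, j} = {(κ,h), (κ,i), (κ,j)}
  {κ, λ, μ} × {h} = {(κ,h), (λ,h), (μ,h)}
  {κ, λ} × {h, i} = {(κ,h), (κ,i), (λ,h), (λ,i)}
  {κ, μ} × {h, i} = {(κ,h), (κ,i), (μ,h), (μ,i)}
  {κ, λ} × {h, i, j} = {(κ,h), (κ,i), (κ,j), (λ,h), (λ,i), (λ,j)}
  {κ, μ} × {h, i, j} = {(κ,h), (κ,i), (κ,j), (μ,h), (μ,i), (μ,j)}
  {κ, λ, μ} × {h, i} = {(κ,h), (κ,i), (λ,h), (λ,i), (μ,h), (μ,i)}
  {κ, λ, μ} × {h, i, j} = {(κ,h), (κ,i), (κ,j), (λ,h), (λ,i), (λ,j), (μ,h), (μ,i), (μ,j)}
These 13 distinct sets form the basis B.
Close under arbitrary unions to get τ_{X×Y}; counting gives |τ_{X×Y}| = 30.


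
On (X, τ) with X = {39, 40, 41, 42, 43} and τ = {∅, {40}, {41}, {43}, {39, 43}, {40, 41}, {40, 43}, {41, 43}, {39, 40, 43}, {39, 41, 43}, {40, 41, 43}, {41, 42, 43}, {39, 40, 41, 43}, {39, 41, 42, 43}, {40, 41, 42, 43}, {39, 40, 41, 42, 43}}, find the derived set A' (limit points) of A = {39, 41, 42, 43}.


A' = {39, 42}

For each x ∈ X, list the open sets U ∈ τ with x ∈ U, then check whether U ∩ (A ∖ {x}) ≠ ∅ for every such U.
  x = 39: opens ∋ x are {39, 43}, {39, 40, 43}, {39, 41, 43}, {39, 40, 41, 43}, {39, 41, 42, 43}, {39, 40, 41, 42, 43}; each meets A ∖ {39}, so x IS a limit point.
  x = 40: open {40} ∋ x has {40} ∩ (A ∖ {40}) = ∅, so x is NOT a limit point.
  x = 41: open {41} ∋ x has {41} ∩ (A ∖ {41}) = ∅, so x is NOT a limit point.
  x = 42: opens ∋ x are {41, 42, 43}, {39, 41, 42, 43}, {40, 41, 42, 43}, {39, 40, 41, 42, 43}; each meets A ∖ {42}, so x IS a limit point.
  x = 43: open {43} ∋ x has {43} ∩ (A ∖ {43}) = ∅, so x is NOT a limit point.
Collecting: A' = {39, 42}.


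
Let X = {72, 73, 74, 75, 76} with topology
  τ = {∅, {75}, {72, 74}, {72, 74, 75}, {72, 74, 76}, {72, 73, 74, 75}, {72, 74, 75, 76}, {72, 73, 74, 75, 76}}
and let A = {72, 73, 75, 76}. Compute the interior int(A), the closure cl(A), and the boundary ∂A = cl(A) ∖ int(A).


int(A) = {75}, cl(A) = {72, 73, 74, 75, 76}, ∂A = {72, 73, 74, 76}.

Closed sets in (X, τ) are complements of opens:
  closed(X, τ) = {∅, {73}, {76}, {73, 75}, {73, 76}, {73, 75, 76}, {72, 73, 74, 76}, {72, 73, 74, 75, 76}}.
int(A) = ⋃ {U ∈ τ : U ⊆ A}. Opens contained in A: ∅, {75}.
Taking the union of these: int(A) = {75}.
cl(A) = ⋂ {C closed : A ⊆ C}. Closed sets containing A: {72, 73, 74, 75, 76}.
Intersecting these: cl(A) = {72, 73, 74, 75, 76}.
∂A = cl(A) ∖ int(A) = {72, 73, 74, 75, 76} ∖ {75} = {72, 73, 74, 76}.


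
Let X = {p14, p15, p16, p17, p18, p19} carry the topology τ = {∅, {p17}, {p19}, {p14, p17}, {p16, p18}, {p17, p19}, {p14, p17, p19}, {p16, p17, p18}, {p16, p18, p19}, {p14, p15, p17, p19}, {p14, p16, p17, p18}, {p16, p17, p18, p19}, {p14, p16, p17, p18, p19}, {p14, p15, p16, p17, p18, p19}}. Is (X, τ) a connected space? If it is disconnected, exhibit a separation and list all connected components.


(X, τ) is disconnected; components = [{p16, p18}, {p14, p15, p17, p19}].

Find clopen sets (U ∈ τ with X ∖ U ∈ τ):
  U = ∅, X ∖ U = {p14, p15, p16, p17, p18, p19} — both open, so U is clopen.
  U = {p16, p18}, X ∖ U = {p14, p15, p17, p19} — both open, so U is clopen.
  U = {p14, p15, p17, p19}, X ∖ U = {p16, p18} — both open, so U is clopen.
  U = {p14, p15, p16, p17, p18, p19}, X ∖ U = ∅ — both open, so U is clopen.
Nontrivial clopen(s) exist: e.g. {p14, p15, p17, p19}. So (X, τ) is disconnected.
Compute connected components by grouping points that agree on all clopens:
  component: {p16, p18}
  component: {p14, p15, p17, p19}


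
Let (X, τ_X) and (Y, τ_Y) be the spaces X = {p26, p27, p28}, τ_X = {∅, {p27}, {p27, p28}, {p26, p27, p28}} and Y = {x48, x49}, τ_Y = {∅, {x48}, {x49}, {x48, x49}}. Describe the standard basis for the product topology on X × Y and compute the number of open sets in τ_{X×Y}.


Basis B = {∅ × ∅, {p27} × {x48}, {p27} × {x49}, {p27} × {x48, x49}, {p27, p28} × {x48}, {p27, p28} × {x49}, {p26, p27, p28} × {x48}, {p26, p27, p28} × {x49}, {p27, p28} × {x48, x49}, {p26, p27, p28} × {x48, x49}}; |τ_{X×Y}| = 16.

Enumerate products U × V with U ∈ τ_X, V ∈ τ_Y (deduplicated):
  ∅ × ∅ = {} (∅)
  {p27} × {x48} = {(p27,x48)}
  {p27} × {x49} = {(p27,x49)}
  {p27} × {x48, x49} = {(p27,x48), (p27,x49)}
  {p27, p28} × {x48} = {(p27,x48), (p28,x48)}
  {p27, p28} × {x49} = {(p27,x49), (p28,x49)}
  {p26, p27, p28} × {x48} = {(p26,x48), (p27,x48), (p28,x48)}
  {p26, p27, p28} × {x49} = {(p26,x49), (p27,x49), (p28,x49)}
  {p27, p28} × {x48, x49} = {(p27,x48), (p27,x49), (p28,x48), (p28,x49)}
  {p26, p27, p28} × {x48, x49} = {(p26,x48), (p26,x49), (p27,x48), (p27,x49), (p28,x48), (p28,x49)}
These 10 distinct sets form the basis B.
Close under arbitrary unions to get τ_{X×Y}; counting gives |τ_{X×Y}| = 16.


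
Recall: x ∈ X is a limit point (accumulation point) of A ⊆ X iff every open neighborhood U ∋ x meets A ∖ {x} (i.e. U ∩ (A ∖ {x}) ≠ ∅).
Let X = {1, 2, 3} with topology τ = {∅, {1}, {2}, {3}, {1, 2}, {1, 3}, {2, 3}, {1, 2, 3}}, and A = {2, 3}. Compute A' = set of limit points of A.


A' = ∅

For each x ∈ X, list the open sets U ∈ τ with x ∈ U, then check whether U ∩ (A ∖ {x}) ≠ ∅ for every such U.
  x = 1: open {1} ∋ x has {1} ∩ (A ∖ {1}) = ∅, so x is NOT a limit point.
  x = 2: open {2} ∋ x has {2} ∩ (A ∖ {2}) = ∅, so x is NOT a limit point.
  x = 3: open {3} ∋ x has {3} ∩ (A ∖ {3}) = ∅, so x is NOT a limit point.
Collecting: A' = ∅.


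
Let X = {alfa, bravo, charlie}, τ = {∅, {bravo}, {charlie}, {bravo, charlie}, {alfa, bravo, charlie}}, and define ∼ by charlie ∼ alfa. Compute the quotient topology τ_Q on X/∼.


X/∼ = {[alfa=charlie], [bravo]}; |τ_Q| = 3.

Equivalence classes: [alfa=charlie], [bravo].
Quotient map π: X → X/∼ sends alfa ↦ [alfa=charlie], bravo ↦ [bravo], charlie ↦ [alfa=charlie].
For each subset V ⊆ X/∼, compute π^{-1}(V) ⊆ X and check whether π^{-1}(V) ∈ τ. V is open in τ_Q iff π^{-1}(V) ∈ τ.
  V = {}: π^{-1}(V) = ∅ ∈ τ ✓.
  V = {[alfa=charlie]}: π^{-1}(V) = {alfa, charlie} ∉ τ ✗.
  V = {[bravo]}: π^{-1}(V) = {bravo} ∈ τ ✓.
  V = {[alfa=charlie], [bravo]}: π^{-1}(V) = {alfa, bravo, charlie} ∈ τ ✓.
Open sets in the quotient: τ_Q = {{}, {[bravo]}, {[alfa=charlie], [bravo]}} (3 elements).


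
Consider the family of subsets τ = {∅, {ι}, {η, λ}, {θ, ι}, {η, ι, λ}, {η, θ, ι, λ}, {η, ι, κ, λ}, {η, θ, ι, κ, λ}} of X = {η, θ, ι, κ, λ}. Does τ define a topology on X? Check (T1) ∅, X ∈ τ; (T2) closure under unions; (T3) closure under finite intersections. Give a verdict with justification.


τ IS a topology on X.

Axiom (T1): ∅ ∈ τ? Yes; X ∈ τ? Yes.
Axiom (T2/T3): check pairwise unions and intersections of members of τ.
All pairwise intersections and unions checked — each lies in τ. Therefore τ satisfies (T1), (T2), (T3): it IS a topology on X.


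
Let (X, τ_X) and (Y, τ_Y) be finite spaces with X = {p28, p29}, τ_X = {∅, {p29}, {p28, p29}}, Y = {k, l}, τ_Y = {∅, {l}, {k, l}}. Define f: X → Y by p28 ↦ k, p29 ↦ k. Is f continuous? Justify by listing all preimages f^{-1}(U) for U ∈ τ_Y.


f IS continuous.

Compute f^{-1}(U) for each U ∈ τ_Y:
  U = ∅: f^{-1}(U) = ∅ ∈ τ_X ✓.
  U = {l}: f^{-1}(U) = ∅ ∈ τ_X ✓.
  U = {k, l}: f^{-1}(U) = {p28, p29} ∈ τ_X ✓.
Every preimage lies in τ_X, so f IS continuous.


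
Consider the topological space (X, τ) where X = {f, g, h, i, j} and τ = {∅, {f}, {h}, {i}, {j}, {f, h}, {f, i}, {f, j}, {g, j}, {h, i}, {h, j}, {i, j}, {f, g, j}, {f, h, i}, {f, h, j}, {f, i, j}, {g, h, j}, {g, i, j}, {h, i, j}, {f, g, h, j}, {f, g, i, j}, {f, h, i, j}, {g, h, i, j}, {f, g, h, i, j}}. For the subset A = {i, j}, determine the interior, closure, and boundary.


int(A) = {i, j}, cl(A) = {g, i, j}, ∂A = {g}.

Closed sets in (X, τ) are complements of opens:
  closed(X, τ) = {∅, {f}, {g}, {h}, {i}, {f, g}, {f, h}, {f, i}, {g, h}, {g, i}, {g, j}, {h, i}, {f, g, h}, {f, g, i}, {f, g, j}, {f, h, i}, {g, h, i}, {g, h, j}, {g, i, j}, {f, g, h, i}, {f, g, h, j}, {f, g, i, j}, {g, h, i, j}, {f, g, h, i, j}}.
int(A) = ⋃ {U ∈ τ : U ⊆ A}. Opens contained in A: ∅, {i}, {j}, {i, j}.
Taking the union of these: int(A) = {i, j}.
cl(A) = ⋂ {C closed : A ⊆ C}. Closed sets containing A: {g, i, j}, {f, g, i, j}, {g, h, i, j}, {f, g, h, i, j}.
Intersecting these: cl(A) = {g, i, j}.
∂A = cl(A) ∖ int(A) = {g, i, j} ∖ {i, j} = {g}.


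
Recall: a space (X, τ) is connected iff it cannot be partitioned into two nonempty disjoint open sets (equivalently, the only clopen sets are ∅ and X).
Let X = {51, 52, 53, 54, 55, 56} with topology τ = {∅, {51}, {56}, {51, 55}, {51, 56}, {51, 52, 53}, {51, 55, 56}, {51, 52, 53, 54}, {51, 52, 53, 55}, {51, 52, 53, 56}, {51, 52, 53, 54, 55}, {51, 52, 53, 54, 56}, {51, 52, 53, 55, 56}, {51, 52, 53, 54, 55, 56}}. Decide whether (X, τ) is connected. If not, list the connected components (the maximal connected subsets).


(X, τ) is disconnected; components = [{56}, {51, 52, 53, 54, 55}].

Find clopen sets (U ∈ τ with X ∖ U ∈ τ):
  U = ∅, X ∖ U = {51, 52, 53, 54, 55, 56} — both open, so U is clopen.
  U = {56}, X ∖ U = {51, 52, 53, 54, 55} — both open, so U is clopen.
  U = {51, 52, 53, 54, 55}, X ∖ U = {56} — both open, so U is clopen.
  U = {51, 52, 53, 54, 55, 56}, X ∖ U = ∅ — both open, so U is clopen.
Nontrivial clopen(s) exist: e.g. {56}. So (X, τ) is disconnected.
Compute connected components by grouping points that agree on all clopens:
  component: {56}
  component: {51, 52, 53, 54, 55}


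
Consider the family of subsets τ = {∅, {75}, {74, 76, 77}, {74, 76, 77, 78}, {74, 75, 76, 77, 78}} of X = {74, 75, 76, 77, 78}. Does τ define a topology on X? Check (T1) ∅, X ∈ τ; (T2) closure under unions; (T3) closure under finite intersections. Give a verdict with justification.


τ is NOT a topology on X.

Axiom (T1): ∅ ∈ τ? Yes; X ∈ τ? Yes.
Axiom (T2/T3): check pairwise unions and intersections of members of τ.
Counterexample for (T2): {75} ∪ {74, 76, 77} = {74, 75, 76, 77} ∉ τ. Therefore τ is NOT a topology.


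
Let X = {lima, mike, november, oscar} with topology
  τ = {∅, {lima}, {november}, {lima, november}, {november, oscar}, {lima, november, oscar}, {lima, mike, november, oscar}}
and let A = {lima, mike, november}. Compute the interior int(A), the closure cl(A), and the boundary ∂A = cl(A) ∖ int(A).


int(A) = {lima, november}, cl(A) = {lima, mike, november, oscar}, ∂A = {mike, oscar}.

Closed sets in (X, τ) are complements of opens:
  closed(X, τ) = {∅, {mike}, {lima, mike}, {mike, oscar}, {lima, mike, oscar}, {mike, november, oscar}, {lima, mike, november, oscar}}.
int(A) = ⋃ {U ∈ τ : U ⊆ A}. Opens contained in A: ∅, {lima}, {november}, {lima, november}.
Taking the union of these: int(A) = {lima, november}.
cl(A) = ⋂ {C closed : A ⊆ C}. Closed sets containing A: {lima, mike, november, oscar}.
Intersecting these: cl(A) = {lima, mike, november, oscar}.
∂A = cl(A) ∖ int(A) = {lima, mike, november, oscar} ∖ {lima, november} = {mike, oscar}.


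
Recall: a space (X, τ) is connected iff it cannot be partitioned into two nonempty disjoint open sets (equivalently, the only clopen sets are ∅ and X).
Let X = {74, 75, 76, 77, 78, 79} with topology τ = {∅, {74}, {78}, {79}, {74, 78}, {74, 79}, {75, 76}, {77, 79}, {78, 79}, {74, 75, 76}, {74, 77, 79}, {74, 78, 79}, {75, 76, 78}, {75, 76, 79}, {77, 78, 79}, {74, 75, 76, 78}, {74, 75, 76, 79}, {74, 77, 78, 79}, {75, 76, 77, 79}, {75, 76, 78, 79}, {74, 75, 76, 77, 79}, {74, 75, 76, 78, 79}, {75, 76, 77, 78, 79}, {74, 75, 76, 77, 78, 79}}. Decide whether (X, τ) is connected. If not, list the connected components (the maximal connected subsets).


(X, τ) is disconnected; components = [{74}, {78}, {75, 76}, {77, 79}].

Find clopen sets (U ∈ τ with X ∖ U ∈ τ):
  U = ∅, X ∖ U = {74, 75, 76, 77, 78, 79} — both open, so U is clopen.
  U = {74}, X ∖ U = {75, 76, 77, 78, 79} — both open, so U is clopen.
  U = {78}, X ∖ U = {74, 75, 76, 77, 79} — both open, so U is clopen.
  U = {74, 78}, X ∖ U = {75, 76, 77, 79} — both open, so U is clopen.
  U = {75, 76}, X ∖ U = {74, 77, 78, 79} — both open, so U is clopen.
  U = {77, 79}, X ∖ U = {74, 75, 76, 78} — both open, so U is clopen.
  U = {74, 75, 76}, X ∖ U = {77, 78, 79} — both open, so U is clopen.
  U = {74, 77, 79}, X ∖ U = {75, 76, 78} — both open, so U is clopen.
  U = {75, 76, 78}, X ∖ U = {74, 77, 79} — both open, so U is clopen.
  U = {77, 78, 79}, X ∖ U = {74, 75, 76} — both open, so U is clopen.
  U = {74, 75, 76, 78}, X ∖ U = {77, 79} — both open, so U is clopen.
  U = {74, 77, 78, 79}, X ∖ U = {75, 76} — both open, so U is clopen.
  U = {75, 76, 77, 79}, X ∖ U = {74, 78} — both open, so U is clopen.
  U = {74, 75, 76, 77, 79}, X ∖ U = {78} — both open, so U is clopen.
  U = {75, 76, 77, 78, 79}, X ∖ U = {74} — both open, so U is clopen.
  U = {74, 75, 76, 77, 78, 79}, X ∖ U = ∅ — both open, so U is clopen.
Nontrivial clopen(s) exist: e.g. {75, 76, 77, 79}. So (X, τ) is disconnected.
Compute connected components by grouping points that agree on all clopens:
  component: {74}
  component: {78}
  component: {75, 76}
  component: {77, 79}


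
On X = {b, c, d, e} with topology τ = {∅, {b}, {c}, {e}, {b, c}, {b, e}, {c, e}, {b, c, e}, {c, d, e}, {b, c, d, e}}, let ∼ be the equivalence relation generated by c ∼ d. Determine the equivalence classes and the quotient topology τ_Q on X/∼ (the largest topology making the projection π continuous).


X/∼ = {[b], [c=d], [e]}; |τ_Q| = 6.

Equivalence classes: [b], [c=d], [e].
Quotient map π: X → X/∼ sends b ↦ [b], c ↦ [c=d], d ↦ [c=d], e ↦ [e].
For each subset V ⊆ X/∼, compute π^{-1}(V) ⊆ X and check whether π^{-1}(V) ∈ τ. V is open in τ_Q iff π^{-1}(V) ∈ τ.
  V = {}: π^{-1}(V) = ∅ ∈ τ ✓.
  V = {[b]}: π^{-1}(V) = {b} ∈ τ ✓.
  V = {[c=d]}: π^{-1}(V) = {c, d} ∉ τ ✗.
  V = {[b], [c=d]}: π^{-1}(V) = {b, c, d} ∉ τ ✗.
  V = {[e]}: π^{-1}(V) = {e} ∈ τ ✓.
  V = {[b], [e]}: π^{-1}(V) = {b, e} ∈ τ ✓.
  V = {[c=d], [e]}: π^{-1}(V) = {c, d, e} ∈ τ ✓.
  V = {[b], [c=d], [e]}: π^{-1}(V) = {b, c, d, e} ∈ τ ✓.
Open sets in the quotient: τ_Q = {{}, {[b]}, {[e]}, {[b], [e]}, {[c=d], [e]}, {[b], [c=d], [e]}} (6 elements).


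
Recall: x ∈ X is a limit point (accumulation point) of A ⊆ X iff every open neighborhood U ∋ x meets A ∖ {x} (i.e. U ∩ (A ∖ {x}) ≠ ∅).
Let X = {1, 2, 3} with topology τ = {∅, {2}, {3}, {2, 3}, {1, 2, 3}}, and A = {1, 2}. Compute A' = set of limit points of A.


A' = {1}

For each x ∈ X, list the open sets U ∈ τ with x ∈ U, then check whether U ∩ (A ∖ {x}) ≠ ∅ for every such U.
  x = 1: opens ∋ x are {1, 2, 3}; each meets A ∖ {1}, so x IS a limit point.
  x = 2: open {2} ∋ x has {2} ∩ (A ∖ {2}) = ∅, so x is NOT a limit point.
  x = 3: open {3} ∋ x has {3} ∩ (A ∖ {3}) = ∅, so x is NOT a limit point.
Collecting: A' = {1}.


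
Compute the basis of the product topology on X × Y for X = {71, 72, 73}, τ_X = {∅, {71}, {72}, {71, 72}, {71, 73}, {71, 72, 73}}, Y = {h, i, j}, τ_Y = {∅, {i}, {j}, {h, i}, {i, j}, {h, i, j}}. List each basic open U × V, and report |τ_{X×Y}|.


Basis B = {∅ × ∅, {71} × {i}, {71} × {j}, {72} × {i}, {72} × {j}, {71} × {h, i}, {71} × {i, j}, {71, 72} × {i}, {71, 73} × {i}, {71, 72} × {j}, {71, 73} × {j}, {72} × {h, i}, {72} × {i, j}, {71} × {h, i, j}, {71, 72, 73} × {i}, {71, 72, 73} × {j}, {72} × {h, i, j}, {71, 72} × {h, i}, {71, 73} × {h, i}, {71, 72} × {i, j}, {71, 73} × {i, j}, {71, 72} × {h, i, j}, {71, 73} × {h, i, j}, {71, 72, 73} × {h, i}, {71, 72, 73} × {i, j}, {71, 72, 73} × {h, i, j}}; |τ_{X×Y}| = 108.

Enumerate products U × V with U ∈ τ_X, V ∈ τ_Y (deduplicated):
  ∅ × ∅ = {} (∅)
  {71} × {i} = {(71,i)}
  {71} × {j} = {(71,j)}
  {72} × {i} = {(72,i)}
  {72} × {j} = {(72,j)}
  {71} × {h, i} = {(71,h), (71,i)}
  {71} × {i, j} = {(71,i), (71,j)}
  {71, 72} × {i} = {(71,i), (72,i)}
  {71, 73} × {i} = {(71,i), (73,i)}
  {71, 72} × {j} = {(71,j), (72,j)}
  {71, 73} × {j} = {(71,j), (73,j)}
  {72} × {h, i} = {(72,h), (72,i)}
  {72} × {i, j} = {(72,i), (72,j)}
  {71} × {h, i, j} = {(71,h), (71,i), (71,j)}
  {71, 72, 73} × {i} = {(71,i), (72,i), (73,i)}
  {71, 72, 73} × {j} = {(71,j), (72,j), (73,j)}
  {72} × {h, i, j} = {(72,h), (72,i), (72,j)}
  {71, 72} × {h, i} = {(71,h), (71,i), (72,h), (72,i)}
  {71, 73} × {h, i} = {(71,h), (71,i), (73,h), (73,i)}
  {71, 72} × {i, j} = {(71,i), (71,j), (72,i), (72,j)}
  {71, 73} × {i, j} = {(71,i), (71,j), (73,i), (73,j)}
  {71, 72} × {h, i, j} = {(71,h), (71,i), (71,j), (72,h), (72,i), (72,j)}
  {71, 73} × {h, i, j} = {(71,h), (71,i), (71,j), (73,h), (73,i), (73,j)}
  {71, 72, 73} × {h, i} = {(71,h), (71,i), (72,h), (72,i), (73,h), (73,i)}
  {71, 72, 73} × {i, j} = {(71,i), (71,j), (72,i), (72,j), (73,i), (73,j)}
  {71, 72, 73} × {h, i, j} = {(71,h), (71,i), (71,j), (72,h), (72,i), (72,j), (73,h), (73,i), (73,j)}
These 26 distinct sets form the basis B.
Close under arbitrary unions to get τ_{X×Y}; counting gives |τ_{X×Y}| = 108.


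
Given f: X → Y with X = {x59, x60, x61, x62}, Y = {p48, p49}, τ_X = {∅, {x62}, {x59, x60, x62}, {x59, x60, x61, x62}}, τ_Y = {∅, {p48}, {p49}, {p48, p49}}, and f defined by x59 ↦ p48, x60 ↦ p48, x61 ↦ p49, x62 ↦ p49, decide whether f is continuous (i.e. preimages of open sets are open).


f is NOT continuous.

Compute f^{-1}(U) for each U ∈ τ_Y:
  U = ∅: f^{-1}(U) = ∅ ∈ τ_X ✓.
  U = {p48}: f^{-1}(U) = {x59, x60} ∉ τ_X ✗.
  U = {p49}: f^{-1}(U) = {x61, x62} ∉ τ_X ✗.
  U = {p48, p49}: f^{-1}(U) = {x59, x60, x61, x62} ∈ τ_X ✓.
Found U = {p48} with f^{-1}(U) = {x59, x60} not in τ_X. Therefore f is NOT continuous.


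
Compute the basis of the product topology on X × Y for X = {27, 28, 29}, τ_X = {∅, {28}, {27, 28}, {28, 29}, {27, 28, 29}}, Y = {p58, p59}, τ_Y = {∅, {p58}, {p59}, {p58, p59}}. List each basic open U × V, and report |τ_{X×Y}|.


Basis B = {∅ × ∅, {28} × {p58}, {28} × {p59}, {27, 28} × {p58}, {27, 28} × {p59}, {28} × {p58, p59}, {28, 29} × {p58}, {28, 29} × {p59}, {27, 28, 29} × {p58}, {27, 28, 29} × {p59}, {27, 28} × {p58, p59}, {28, 29} × {p58, p59}, {27, 28, 29} × {p58, p59}}; |τ_{X×Y}| = 25.

Enumerate products U × V with U ∈ τ_X, V ∈ τ_Y (deduplicated):
  ∅ × ∅ = {} (∅)
  {28} × {p58} = {(28,p58)}
  {28} × {p59} = {(28,p59)}
  {27, 28} × {p58} = {(27,p58), (28,p58)}
  {27, 28} × {p59} = {(27,p59), (28,p59)}
  {28} × {p58, p59} = {(28,p58), (28,p59)}
  {28, 29} × {p58} = {(28,p58), (29,p58)}
  {28, 29} × {p59} = {(28,p59), (29,p59)}
  {27, 28, 29} × {p58} = {(27,p58), (28,p58), (29,p58)}
  {27, 28, 29} × {p59} = {(27,p59), (28,p59), (29,p59)}
  {27, 28} × {p58, p59} = {(27,p58), (27,p59), (28,p58), (28,p59)}
  {28, 29} × {p58, p59} = {(28,p58), (28,p59), (29,p58), (29,p59)}
  {27, 28, 29} × {p58, p59} = {(27,p58), (27,p59), (28,p58), (28,p59), (29,p58), (29,p59)}
These 13 distinct sets form the basis B.
Close under arbitrary unions to get τ_{X×Y}; counting gives |τ_{X×Y}| = 25.


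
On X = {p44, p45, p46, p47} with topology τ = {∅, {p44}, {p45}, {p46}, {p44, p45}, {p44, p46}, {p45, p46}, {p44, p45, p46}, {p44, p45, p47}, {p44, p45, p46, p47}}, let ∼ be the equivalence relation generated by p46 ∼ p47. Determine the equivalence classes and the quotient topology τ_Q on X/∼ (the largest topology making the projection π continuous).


X/∼ = {[p44], [p45], [p46=p47]}; |τ_Q| = 5.

Equivalence classes: [p44], [p45], [p46=p47].
Quotient map π: X → X/∼ sends p44 ↦ [p44], p45 ↦ [p45], p46 ↦ [p46=p47], p47 ↦ [p46=p47].
For each subset V ⊆ X/∼, compute π^{-1}(V) ⊆ X and check whether π^{-1}(V) ∈ τ. V is open in τ_Q iff π^{-1}(V) ∈ τ.
  V = {}: π^{-1}(V) = ∅ ∈ τ ✓.
  V = {[p44]}: π^{-1}(V) = {p44} ∈ τ ✓.
  V = {[p45]}: π^{-1}(V) = {p45} ∈ τ ✓.
  V = {[p44], [p45]}: π^{-1}(V) = {p44, p45} ∈ τ ✓.
  V = {[p46=p47]}: π^{-1}(V) = {p46, p47} ∉ τ ✗.
  V = {[p44], [p46=p47]}: π^{-1}(V) = {p44, p46, p47} ∉ τ ✗.
  V = {[p45], [p46=p47]}: π^{-1}(V) = {p45, p46, p47} ∉ τ ✗.
  V = {[p44], [p45], [p46=p47]}: π^{-1}(V) = {p44, p45, p46, p47} ∈ τ ✓.
Open sets in the quotient: τ_Q = {{}, {[p44]}, {[p45]}, {[p44], [p45]}, {[p44], [p45], [p46=p47]}} (5 elements).


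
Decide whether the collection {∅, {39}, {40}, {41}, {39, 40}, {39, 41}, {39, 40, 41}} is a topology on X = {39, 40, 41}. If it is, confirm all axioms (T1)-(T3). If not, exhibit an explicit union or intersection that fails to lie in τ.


τ is NOT a topology on X.

Axiom (T1): ∅ ∈ τ? Yes; X ∈ τ? Yes.
Axiom (T2/T3): check pairwise unions and intersections of members of τ.
Counterexample for (T2): {40} ∪ {41} = {40, 41} ∉ τ. Therefore τ is NOT a topology.


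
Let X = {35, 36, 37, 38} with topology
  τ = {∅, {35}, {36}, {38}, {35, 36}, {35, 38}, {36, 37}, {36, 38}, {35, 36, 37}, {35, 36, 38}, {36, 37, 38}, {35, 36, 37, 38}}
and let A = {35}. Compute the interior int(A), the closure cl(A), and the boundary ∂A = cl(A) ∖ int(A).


int(A) = {35}, cl(A) = {35}, ∂A = ∅.

Closed sets in (X, τ) are complements of opens:
  closed(X, τ) = {∅, {35}, {37}, {38}, {35, 37}, {35, 38}, {36, 37}, {37, 38}, {35, 36, 37}, {35, 37, 38}, {36, 37, 38}, {35, 36, 37, 38}}.
int(A) = ⋃ {U ∈ τ : U ⊆ A}. Opens contained in A: ∅, {35}.
Taking the union of these: int(A) = {35}.
cl(A) = ⋂ {C closed : A ⊆ C}. Closed sets containing A: {35}, {35, 37}, {35, 38}, {35, 36, 37}, {35, 37, 38}, {35, 36, 37, 38}.
Intersecting these: cl(A) = {35}.
∂A = cl(A) ∖ int(A) = {35} ∖ {35} = ∅.


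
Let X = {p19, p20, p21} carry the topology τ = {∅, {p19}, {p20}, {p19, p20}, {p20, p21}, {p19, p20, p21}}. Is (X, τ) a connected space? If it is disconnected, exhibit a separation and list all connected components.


(X, τ) is disconnected; components = [{p19}, {p20, p21}].

Find clopen sets (U ∈ τ with X ∖ U ∈ τ):
  U = ∅, X ∖ U = {p19, p20, p21} — both open, so U is clopen.
  U = {p19}, X ∖ U = {p20, p21} — both open, so U is clopen.
  U = {p20, p21}, X ∖ U = {p19} — both open, so U is clopen.
  U = {p19, p20, p21}, X ∖ U = ∅ — both open, so U is clopen.
Nontrivial clopen(s) exist: e.g. {p20, p21}. So (X, τ) is disconnected.
Compute connected components by grouping points that agree on all clopens:
  component: {p19}
  component: {p20, p21}


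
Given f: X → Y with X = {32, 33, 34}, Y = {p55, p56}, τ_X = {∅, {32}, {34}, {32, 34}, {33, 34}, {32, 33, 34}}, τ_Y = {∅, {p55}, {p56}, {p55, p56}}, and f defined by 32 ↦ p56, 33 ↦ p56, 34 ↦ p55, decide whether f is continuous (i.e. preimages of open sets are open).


f is NOT continuous.

Compute f^{-1}(U) for each U ∈ τ_Y:
  U = ∅: f^{-1}(U) = ∅ ∈ τ_X ✓.
  U = {p55}: f^{-1}(U) = {34} ∈ τ_X ✓.
  U = {p56}: f^{-1}(U) = {32, 33} ∉ τ_X ✗.
  U = {p55, p56}: f^{-1}(U) = {32, 33, 34} ∈ τ_X ✓.
Found U = {p56} with f^{-1}(U) = {32, 33} not in τ_X. Therefore f is NOT continuous.


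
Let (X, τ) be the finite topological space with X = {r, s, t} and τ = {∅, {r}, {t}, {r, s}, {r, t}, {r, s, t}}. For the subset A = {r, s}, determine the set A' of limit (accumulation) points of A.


A' = {s}

For each x ∈ X, list the open sets U ∈ τ with x ∈ U, then check whether U ∩ (A ∖ {x}) ≠ ∅ for every such U.
  x = r: open {r} ∋ x has {r} ∩ (A ∖ {r}) = ∅, so x is NOT a limit point.
  x = s: opens ∋ x are {r, s}, {r, s, t}; each meets A ∖ {s}, so x IS a limit point.
  x = t: open {t} ∋ x has {t} ∩ (A ∖ {t}) = ∅, so x is NOT a limit point.
Collecting: A' = {s}.


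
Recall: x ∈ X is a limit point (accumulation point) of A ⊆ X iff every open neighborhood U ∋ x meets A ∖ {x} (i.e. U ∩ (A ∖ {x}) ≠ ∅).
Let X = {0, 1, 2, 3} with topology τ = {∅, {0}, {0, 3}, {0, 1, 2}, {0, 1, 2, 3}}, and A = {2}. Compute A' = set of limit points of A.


A' = {1}

For each x ∈ X, list the open sets U ∈ τ with x ∈ U, then check whether U ∩ (A ∖ {x}) ≠ ∅ for every such U.
  x = 0: open {0} ∋ x has {0} ∩ (A ∖ {0}) = ∅, so x is NOT a limit point.
  x = 1: opens ∋ x are {0, 1, 2}, {0, 1, 2, 3}; each meets A ∖ {1}, so x IS a limit point.
  x = 2: open {0, 1, 2} ∋ x has {0, 1, 2} ∩ (A ∖ {2}) = ∅, so x is NOT a limit point.
  x = 3: open {0, 3} ∋ x has {0, 3} ∩ (A ∖ {3}) = ∅, so x is NOT a limit point.
Collecting: A' = {1}.


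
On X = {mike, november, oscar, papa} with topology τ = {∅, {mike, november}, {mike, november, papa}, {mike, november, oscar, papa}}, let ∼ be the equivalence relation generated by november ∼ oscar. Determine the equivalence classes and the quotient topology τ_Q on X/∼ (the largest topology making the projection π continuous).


X/∼ = {[mike], [november=oscar], [papa]}; |τ_Q| = 2.

Equivalence classes: [mike], [november=oscar], [papa].
Quotient map π: X → X/∼ sends mike ↦ [mike], november ↦ [november=oscar], oscar ↦ [november=oscar], papa ↦ [papa].
For each subset V ⊆ X/∼, compute π^{-1}(V) ⊆ X and check whether π^{-1}(V) ∈ τ. V is open in τ_Q iff π^{-1}(V) ∈ τ.
  V = {}: π^{-1}(V) = ∅ ∈ τ ✓.
  V = {[mike]}: π^{-1}(V) = {mike} ∉ τ ✗.
  V = {[november=oscar]}: π^{-1}(V) = {november, oscar} ∉ τ ✗.
  V = {[mike], [november=oscar]}: π^{-1}(V) = {mike, november, oscar} ∉ τ ✗.
  V = {[papa]}: π^{-1}(V) = {papa} ∉ τ ✗.
  V = {[mike], [papa]}: π^{-1}(V) = {mike, papa} ∉ τ ✗.
  V = {[november=oscar], [papa]}: π^{-1}(V) = {november, oscar, papa} ∉ τ ✗.
  V = {[mike], [november=oscar], [papa]}: π^{-1}(V) = {mike, november, oscar, papa} ∈ τ ✓.
Open sets in the quotient: τ_Q = {{}, {[mike], [november=oscar], [papa]}} (2 elements).


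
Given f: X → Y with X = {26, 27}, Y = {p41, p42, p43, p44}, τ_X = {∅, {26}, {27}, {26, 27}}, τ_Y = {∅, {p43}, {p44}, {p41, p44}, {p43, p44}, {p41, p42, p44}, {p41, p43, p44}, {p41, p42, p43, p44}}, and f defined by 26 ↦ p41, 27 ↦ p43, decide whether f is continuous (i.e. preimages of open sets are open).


f IS continuous.

Compute f^{-1}(U) for each U ∈ τ_Y:
  U = ∅: f^{-1}(U) = ∅ ∈ τ_X ✓.
  U = {p43}: f^{-1}(U) = {27} ∈ τ_X ✓.
  U = {p44}: f^{-1}(U) = ∅ ∈ τ_X ✓.
  U = {p41, p44}: f^{-1}(U) = {26} ∈ τ_X ✓.
  U = {p43, p44}: f^{-1}(U) = {27} ∈ τ_X ✓.
  U = {p41, p42, p44}: f^{-1}(U) = {26} ∈ τ_X ✓.
  U = {p41, p43, p44}: f^{-1}(U) = {26, 27} ∈ τ_X ✓.
  U = {p41, p42, p43, p44}: f^{-1}(U) = {26, 27} ∈ τ_X ✓.
Every preimage lies in τ_X, so f IS continuous.


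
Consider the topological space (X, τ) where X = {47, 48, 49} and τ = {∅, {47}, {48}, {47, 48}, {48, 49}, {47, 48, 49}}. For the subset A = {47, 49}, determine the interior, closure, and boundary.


int(A) = {47}, cl(A) = {47, 49}, ∂A = {49}.

Closed sets in (X, τ) are complements of opens:
  closed(X, τ) = {∅, {47}, {49}, {47, 49}, {48, 49}, {47, 48, 49}}.
int(A) = ⋃ {U ∈ τ : U ⊆ A}. Opens contained in A: ∅, {47}.
Taking the union of these: int(A) = {47}.
cl(A) = ⋂ {C closed : A ⊆ C}. Closed sets containing A: {47, 49}, {47, 48, 49}.
Intersecting these: cl(A) = {47, 49}.
∂A = cl(A) ∖ int(A) = {47, 49} ∖ {47} = {49}.


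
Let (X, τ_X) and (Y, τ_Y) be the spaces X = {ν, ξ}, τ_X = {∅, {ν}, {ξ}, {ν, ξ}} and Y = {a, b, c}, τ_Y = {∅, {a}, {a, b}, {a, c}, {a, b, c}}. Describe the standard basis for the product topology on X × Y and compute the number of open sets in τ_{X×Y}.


Basis B = {∅ × ∅, {ν} × {a}, {ξ} × {a}, {ν} × {a, b}, {ν} × {a, c}, {ν, ξ} × {a}, {ξ} × {a, b}, {ξ} × {a, c}, {ν} × {a, b, c}, {ξ} × {a, b, c}, {ν, ξ} × {a, b}, {ν, ξ} × {a, c}, {ν, ξ} × {a, b, c}}; |τ_{X×Y}| = 25.

Enumerate products U × V with U ∈ τ_X, V ∈ τ_Y (deduplicated):
  ∅ × ∅ = {} (∅)
  {ν} × {a} = {(ν,a)}
  {ξ} × {a} = {(ξ,a)}
  {ν} × {a, b} = {(ν,a), (ν,b)}
  {ν} × {a, c} = {(ν,a), (ν,c)}
  {ν, ξ} × {a} = {(ν,a), (ξ,a)}
  {ξ} × {a, b} = {(ξ,a), (ξ,b)}
  {ξ} × {a, c} = {(ξ,a), (ξ,c)}
  {ν} × {a, b, c} = {(ν,a), (ν,b), (ν,c)}
  {ξ} × {a, b, c} = {(ξ,a), (ξ,b), (ξ,c)}
  {ν, ξ} × {a, b} = {(ν,a), (ν,b), (ξ,a), (ξ,b)}
  {ν, ξ} × {a, c} = {(ν,a), (ν,c), (ξ,a), (ξ,c)}
  {ν, ξ} × {a, b, c} = {(ν,a), (ν,b), (ν,c), (ξ,a), (ξ,b), (ξ,c)}
These 13 distinct sets form the basis B.
Close under arbitrary unions to get τ_{X×Y}; counting gives |τ_{X×Y}| = 25.


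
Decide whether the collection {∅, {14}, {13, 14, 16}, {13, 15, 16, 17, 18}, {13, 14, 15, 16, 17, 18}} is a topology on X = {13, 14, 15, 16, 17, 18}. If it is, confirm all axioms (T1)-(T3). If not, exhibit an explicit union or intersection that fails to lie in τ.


τ is NOT a topology on X.

Axiom (T1): ∅ ∈ τ? Yes; X ∈ τ? Yes.
Axiom (T2/T3): check pairwise unions and intersections of members of τ.
Counterexample for (T3): {13, 14, 16} ∩ {13, 15, 16, 17, 18} = {13, 16} ∉ τ. Therefore τ is NOT a topology.


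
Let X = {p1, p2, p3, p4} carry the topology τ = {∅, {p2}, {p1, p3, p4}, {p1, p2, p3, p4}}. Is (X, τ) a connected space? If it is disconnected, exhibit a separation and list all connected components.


(X, τ) is disconnected; components = [{p2}, {p1, p3, p4}].

Find clopen sets (U ∈ τ with X ∖ U ∈ τ):
  U = ∅, X ∖ U = {p1, p2, p3, p4} — both open, so U is clopen.
  U = {p2}, X ∖ U = {p1, p3, p4} — both open, so U is clopen.
  U = {p1, p3, p4}, X ∖ U = {p2} — both open, so U is clopen.
  U = {p1, p2, p3, p4}, X ∖ U = ∅ — both open, so U is clopen.
Nontrivial clopen(s) exist: e.g. {p2}. So (X, τ) is disconnected.
Compute connected components by grouping points that agree on all clopens:
  component: {p2}
  component: {p1, p3, p4}


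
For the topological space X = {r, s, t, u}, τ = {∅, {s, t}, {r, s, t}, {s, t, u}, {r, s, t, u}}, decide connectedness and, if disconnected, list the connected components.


(X, τ) is connected.

Find clopen sets (U ∈ τ with X ∖ U ∈ τ):
  U = ∅, X ∖ U = {r, s, t, u} — both open, so U is clopen.
  U = {r, s, t, u}, X ∖ U = ∅ — both open, so U is clopen.
Only trivial clopens (∅ and X) exist, so (X, τ) is connected.
Compute connected components by grouping points that agree on all clopens:
  component: {r, s, t, u}


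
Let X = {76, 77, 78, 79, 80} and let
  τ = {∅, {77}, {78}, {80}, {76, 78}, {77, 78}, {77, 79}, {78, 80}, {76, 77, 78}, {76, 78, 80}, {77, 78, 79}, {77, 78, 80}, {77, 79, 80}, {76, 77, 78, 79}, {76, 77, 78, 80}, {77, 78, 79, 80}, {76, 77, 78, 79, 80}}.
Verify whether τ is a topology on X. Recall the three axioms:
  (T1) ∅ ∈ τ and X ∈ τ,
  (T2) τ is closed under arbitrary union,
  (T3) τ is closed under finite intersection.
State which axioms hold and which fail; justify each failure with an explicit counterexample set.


τ is NOT a topology on X.

Axiom (T1): ∅ ∈ τ? Yes; X ∈ τ? Yes.
Axiom (T2/T3): check pairwise unions and intersections of members of τ.
Counterexample for (T2): {77} ∪ {80} = {77, 80} ∉ τ. Therefore τ is NOT a topology.


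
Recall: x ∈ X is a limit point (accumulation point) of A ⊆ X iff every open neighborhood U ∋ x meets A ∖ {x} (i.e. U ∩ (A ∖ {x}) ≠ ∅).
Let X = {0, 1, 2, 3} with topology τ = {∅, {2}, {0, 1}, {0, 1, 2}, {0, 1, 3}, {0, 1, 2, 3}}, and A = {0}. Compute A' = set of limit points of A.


A' = {1, 3}

For each x ∈ X, list the open sets U ∈ τ with x ∈ U, then check whether U ∩ (A ∖ {x}) ≠ ∅ for every such U.
  x = 0: open {0, 1} ∋ x has {0, 1} ∩ (A ∖ {0}) = ∅, so x is NOT a limit point.
  x = 1: opens ∋ x are {0, 1}, {0, 1, 2}, {0, 1, 3}, {0, 1, 2, 3}; each meets A ∖ {1}, so x IS a limit point.
  x = 2: open {2} ∋ x has {2} ∩ (A ∖ {2}) = ∅, so x is NOT a limit point.
  x = 3: opens ∋ x are {0, 1, 3}, {0, 1, 2, 3}; each meets A ∖ {3}, so x IS a limit point.
Collecting: A' = {1, 3}.
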